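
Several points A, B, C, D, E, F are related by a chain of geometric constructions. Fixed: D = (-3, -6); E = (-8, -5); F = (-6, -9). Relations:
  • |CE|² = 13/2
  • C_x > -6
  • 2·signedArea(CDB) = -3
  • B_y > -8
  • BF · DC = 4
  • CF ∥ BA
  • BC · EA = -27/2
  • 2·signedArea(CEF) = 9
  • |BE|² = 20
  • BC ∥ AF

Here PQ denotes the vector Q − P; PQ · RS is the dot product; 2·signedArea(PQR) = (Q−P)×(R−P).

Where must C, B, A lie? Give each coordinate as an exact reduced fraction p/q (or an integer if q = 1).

1. C_x = -11/2  [line 4·x + 2·y + 33 = 0 ∩ |CE|² = 13/2]
2. C_y = -11/2  [line 4·x + 2·y + 33 = 0 ∩ |CE|² = 13/2]
   → C = (-11/2, -11/2)
3. B_x = -4  [BF · DC = 4 ∩ 2·signedArea(CDB) = -3]
4. B_y = -7  [BF · DC = 4 ∩ 2·signedArea(CDB) = -3]
   → B = (-4, -7)
5. A_x = -9/2  [BC ∥ AF ∩ CF ∥ BA]
6. A_y = -21/2  [BC ∥ AF ∩ CF ∥ BA]
   → A = (-9/2, -21/2)

A = (-9/2, -21/2)
B = (-4, -7)
C = (-11/2, -11/2)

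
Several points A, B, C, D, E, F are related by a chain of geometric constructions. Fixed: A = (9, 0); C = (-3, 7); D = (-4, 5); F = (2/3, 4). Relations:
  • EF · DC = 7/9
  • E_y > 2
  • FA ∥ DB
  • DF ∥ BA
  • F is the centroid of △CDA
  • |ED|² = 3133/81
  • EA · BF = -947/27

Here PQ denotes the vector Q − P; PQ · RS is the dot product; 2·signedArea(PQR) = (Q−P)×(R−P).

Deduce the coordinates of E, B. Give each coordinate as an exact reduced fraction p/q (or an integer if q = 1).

B = (13/3, 1)
E = (17/9, 3)

1. B_x = 13/3  [DF ∥ BA ∩ FA ∥ DB]
2. B_y = 1  [DF ∥ BA ∩ FA ∥ DB]
   → B = (13/3, 1)
3. E_x = 17/9  [EA · BF = -947/27 ∩ EF · DC = 7/9]
4. E_y = 3  [EA · BF = -947/27 ∩ EF · DC = 7/9]
   → E = (17/9, 3)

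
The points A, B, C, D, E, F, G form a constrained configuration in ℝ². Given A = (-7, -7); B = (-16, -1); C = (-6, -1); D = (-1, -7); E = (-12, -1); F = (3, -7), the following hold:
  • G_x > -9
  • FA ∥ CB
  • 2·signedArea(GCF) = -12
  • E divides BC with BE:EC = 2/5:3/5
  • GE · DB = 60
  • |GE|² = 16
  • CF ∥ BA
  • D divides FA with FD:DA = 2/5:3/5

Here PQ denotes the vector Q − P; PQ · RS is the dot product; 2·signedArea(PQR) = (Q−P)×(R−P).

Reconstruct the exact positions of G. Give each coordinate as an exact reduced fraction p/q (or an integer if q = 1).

1. G_x = -8  [GE · DB = 60 ∩ 2·signedArea(GCF) = -12]
2. G_y = -1  [GE · DB = 60 ∩ 2·signedArea(GCF) = -12]
   → G = (-8, -1)

G = (-8, -1)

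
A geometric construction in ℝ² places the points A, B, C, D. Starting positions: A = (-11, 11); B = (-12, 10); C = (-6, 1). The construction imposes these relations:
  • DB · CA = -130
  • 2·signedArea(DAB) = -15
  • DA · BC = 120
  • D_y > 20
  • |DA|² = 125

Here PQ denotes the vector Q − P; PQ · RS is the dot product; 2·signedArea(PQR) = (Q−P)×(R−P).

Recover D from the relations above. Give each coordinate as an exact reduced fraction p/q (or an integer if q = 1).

1. D_x = -16  [2·signedArea(DAB) = -15 ∩ DA · BC = 120]
2. D_y = 21  [2·signedArea(DAB) = -15 ∩ DA · BC = 120]
   → D = (-16, 21)

D = (-16, 21)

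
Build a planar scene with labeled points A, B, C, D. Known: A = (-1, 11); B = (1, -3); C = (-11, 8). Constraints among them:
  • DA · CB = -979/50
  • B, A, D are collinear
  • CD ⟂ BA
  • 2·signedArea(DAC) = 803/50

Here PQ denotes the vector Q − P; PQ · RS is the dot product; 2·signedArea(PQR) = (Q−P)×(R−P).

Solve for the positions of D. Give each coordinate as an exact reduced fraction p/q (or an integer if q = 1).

1. D_x = -39/50  [B, A, D are collinear ∩ CD ⟂ BA]
2. D_y = 473/50  [B, A, D are collinear ∩ CD ⟂ BA]
   → D = (-39/50, 473/50)

D = (-39/50, 473/50)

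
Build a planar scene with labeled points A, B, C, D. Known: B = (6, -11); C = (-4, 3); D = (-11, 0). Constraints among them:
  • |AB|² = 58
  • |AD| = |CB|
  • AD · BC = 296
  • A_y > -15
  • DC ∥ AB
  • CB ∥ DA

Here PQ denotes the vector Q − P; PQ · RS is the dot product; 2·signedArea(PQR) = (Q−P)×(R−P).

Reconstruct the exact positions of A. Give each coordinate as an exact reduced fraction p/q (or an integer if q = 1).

A = (-1, -14)

1. A_x = -1  [DC ∥ AB ∩ CB ∥ DA]
2. A_y = -14  [DC ∥ AB ∩ CB ∥ DA]
   → A = (-1, -14)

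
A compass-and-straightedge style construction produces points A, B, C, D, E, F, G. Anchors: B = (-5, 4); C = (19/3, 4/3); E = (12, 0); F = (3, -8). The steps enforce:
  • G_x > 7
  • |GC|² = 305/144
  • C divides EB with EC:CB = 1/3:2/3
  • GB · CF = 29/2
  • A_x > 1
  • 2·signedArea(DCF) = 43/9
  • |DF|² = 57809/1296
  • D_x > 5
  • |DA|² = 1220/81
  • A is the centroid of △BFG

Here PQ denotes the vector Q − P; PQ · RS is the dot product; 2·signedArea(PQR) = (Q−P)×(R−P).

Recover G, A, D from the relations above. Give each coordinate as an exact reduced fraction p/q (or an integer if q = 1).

A = (23/12, -1)
D = (205/36, -17/9)
G = (31/4, 1)

1. G_x = 31/4  [line 10/3·x + 28/3·y + -211/6 = 0 ∩ |GC|² = 305/144]
2. G_y = 1  [line 10/3·x + 28/3·y + -211/6 = 0 ∩ |GC|² = 305/144]
   → G = (31/4, 1)
3. A_x = 23/12  [A is the centroid of △BFG]
4. A_y = -1  [A is the centroid of △BFG]
   → A = (23/12, -1)
5. D_x = 205/36  [line 28/3·x + -10/3·y + -535/9 = 0 ∩ |DF|² = 57809/1296]
6. D_y = -17/9  [line 28/3·x + -10/3·y + -535/9 = 0 ∩ |DF|² = 57809/1296]
   → D = (205/36, -17/9)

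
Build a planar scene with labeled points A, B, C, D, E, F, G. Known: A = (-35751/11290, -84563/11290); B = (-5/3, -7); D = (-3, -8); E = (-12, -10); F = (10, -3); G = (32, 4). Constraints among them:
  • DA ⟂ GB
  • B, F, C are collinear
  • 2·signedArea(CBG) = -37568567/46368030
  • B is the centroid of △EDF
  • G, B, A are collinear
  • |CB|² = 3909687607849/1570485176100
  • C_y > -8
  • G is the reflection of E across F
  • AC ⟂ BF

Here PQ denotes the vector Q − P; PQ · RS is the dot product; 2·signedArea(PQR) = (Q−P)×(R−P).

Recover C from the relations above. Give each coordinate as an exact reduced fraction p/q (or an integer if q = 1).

1. C_x = -9765687/3091202  [B, F, C are collinear ∩ AC ⟂ BF]
2. C_y = -58050621/7728005  [B, F, C are collinear ∩ AC ⟂ BF]
   → C = (-9765687/3091202, -58050621/7728005)

C = (-9765687/3091202, -58050621/7728005)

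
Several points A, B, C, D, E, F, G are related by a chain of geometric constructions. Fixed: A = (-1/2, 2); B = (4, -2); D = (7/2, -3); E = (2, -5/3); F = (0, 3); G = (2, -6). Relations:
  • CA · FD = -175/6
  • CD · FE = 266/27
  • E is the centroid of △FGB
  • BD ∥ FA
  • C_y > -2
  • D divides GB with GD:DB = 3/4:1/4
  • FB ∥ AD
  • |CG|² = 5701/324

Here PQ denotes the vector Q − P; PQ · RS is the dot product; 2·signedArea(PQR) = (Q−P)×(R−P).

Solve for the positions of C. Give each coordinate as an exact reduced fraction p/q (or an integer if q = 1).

C = (7/6, -17/9)

1. C_x = 7/6  [CA · FD = -175/6 ∩ CD · FE = 266/27]
2. C_y = -17/9  [CA · FD = -175/6 ∩ CD · FE = 266/27]
   → C = (7/6, -17/9)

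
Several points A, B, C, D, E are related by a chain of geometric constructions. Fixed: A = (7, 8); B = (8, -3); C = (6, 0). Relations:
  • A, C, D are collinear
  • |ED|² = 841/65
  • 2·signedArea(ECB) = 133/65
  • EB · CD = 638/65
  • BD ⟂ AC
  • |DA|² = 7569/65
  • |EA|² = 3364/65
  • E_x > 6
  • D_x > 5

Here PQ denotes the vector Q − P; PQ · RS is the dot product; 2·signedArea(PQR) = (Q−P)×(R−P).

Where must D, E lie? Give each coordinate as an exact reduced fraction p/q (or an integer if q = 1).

D = (368/65, -176/65)
E = (397/65, 56/65)

1. D_x = 368/65  [A, C, D are collinear ∩ BD ⟂ AC]
2. D_y = -176/65  [A, C, D are collinear ∩ BD ⟂ AC]
   → D = (368/65, -176/65)
3. E_x = 397/65  [2·signedArea(ECB) = 133/65 ∩ EB · CD = 638/65]
4. E_y = 56/65  [2·signedArea(ECB) = 133/65 ∩ EB · CD = 638/65]
   → E = (397/65, 56/65)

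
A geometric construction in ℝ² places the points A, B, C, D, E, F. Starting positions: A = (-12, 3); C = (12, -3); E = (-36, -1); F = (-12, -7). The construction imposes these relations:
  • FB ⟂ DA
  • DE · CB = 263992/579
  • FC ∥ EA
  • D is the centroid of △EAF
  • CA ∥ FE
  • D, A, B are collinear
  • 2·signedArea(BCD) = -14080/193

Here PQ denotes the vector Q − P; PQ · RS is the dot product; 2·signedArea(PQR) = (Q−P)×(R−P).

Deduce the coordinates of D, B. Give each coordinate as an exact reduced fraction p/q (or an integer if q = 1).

1. D_x = -20  [D is the centroid of △EAF]
2. D_y = -5/3  [D is the centroid of △EAF]
   → D = (-20, -5/3)
3. B_x = -3156/193  [D, A, B are collinear ∩ FB ⟂ DA]
4. B_y = 89/193  [D, A, B are collinear ∩ FB ⟂ DA]
   → B = (-3156/193, 89/193)

B = (-3156/193, 89/193)
D = (-20, -5/3)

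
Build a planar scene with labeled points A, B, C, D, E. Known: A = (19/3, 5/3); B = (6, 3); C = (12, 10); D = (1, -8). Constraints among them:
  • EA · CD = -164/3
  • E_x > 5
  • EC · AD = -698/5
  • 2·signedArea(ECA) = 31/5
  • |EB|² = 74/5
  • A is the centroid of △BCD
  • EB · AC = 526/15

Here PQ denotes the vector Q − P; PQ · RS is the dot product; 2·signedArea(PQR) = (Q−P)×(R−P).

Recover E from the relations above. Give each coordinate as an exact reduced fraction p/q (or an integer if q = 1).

1. E_x = 27/5  [EA · CD = -164/3 ∩ EB · AC = 526/15]
2. E_y = -4/5  [EA · CD = -164/3 ∩ EB · AC = 526/15]
   → E = (27/5, -4/5)

E = (27/5, -4/5)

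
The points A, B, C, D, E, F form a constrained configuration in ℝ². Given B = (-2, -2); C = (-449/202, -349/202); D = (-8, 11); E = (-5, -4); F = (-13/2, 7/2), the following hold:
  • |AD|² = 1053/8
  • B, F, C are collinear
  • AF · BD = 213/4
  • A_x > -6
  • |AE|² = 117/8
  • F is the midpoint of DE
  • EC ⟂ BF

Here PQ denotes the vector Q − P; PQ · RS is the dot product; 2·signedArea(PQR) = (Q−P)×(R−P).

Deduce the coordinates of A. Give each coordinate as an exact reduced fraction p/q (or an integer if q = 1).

A = (-23/4, -1/4)

1. A_x = -23/4  [line 6·x + -13·y + 125/4 = 0 ∩ |AE|² = 117/8]
2. A_y = -1/4  [line 6·x + -13·y + 125/4 = 0 ∩ |AE|² = 117/8]
   → A = (-23/4, -1/4)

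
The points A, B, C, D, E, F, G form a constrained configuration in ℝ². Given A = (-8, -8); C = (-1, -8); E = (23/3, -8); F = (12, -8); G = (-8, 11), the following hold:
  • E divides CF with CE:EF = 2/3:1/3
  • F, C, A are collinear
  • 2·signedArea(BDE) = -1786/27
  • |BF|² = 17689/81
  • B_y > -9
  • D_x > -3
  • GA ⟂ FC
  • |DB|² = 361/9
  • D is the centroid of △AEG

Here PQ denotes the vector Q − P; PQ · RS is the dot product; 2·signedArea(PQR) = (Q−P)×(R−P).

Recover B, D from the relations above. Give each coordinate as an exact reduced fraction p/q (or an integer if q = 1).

1. D_x = -25/9  [D is the centroid of △AEG]
2. D_y = -5/3  [D is the centroid of △AEG]
   → D = (-25/9, -5/3)
3. B_x = -25/9  [line 19/3·x + 94/9·y + 2731/27 = 0 ∩ |BF|² = 17689/81]
4. B_y = -8  [line 19/3·x + 94/9·y + 2731/27 = 0 ∩ |BF|² = 17689/81]
   → B = (-25/9, -8)

B = (-25/9, -8)
D = (-25/9, -5/3)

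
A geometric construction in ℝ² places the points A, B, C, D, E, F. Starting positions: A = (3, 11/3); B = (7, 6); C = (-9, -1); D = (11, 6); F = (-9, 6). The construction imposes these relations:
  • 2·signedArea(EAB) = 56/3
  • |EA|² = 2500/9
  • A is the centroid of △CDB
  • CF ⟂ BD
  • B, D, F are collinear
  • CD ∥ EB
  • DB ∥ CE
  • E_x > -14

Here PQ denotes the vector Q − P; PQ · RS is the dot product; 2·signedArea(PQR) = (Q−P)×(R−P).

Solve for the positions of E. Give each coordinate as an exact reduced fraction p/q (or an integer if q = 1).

1. E_x = -13  [CD ∥ EB ∩ DB ∥ CE]
2. E_y = -1  [CD ∥ EB ∩ DB ∥ CE]
   → E = (-13, -1)

E = (-13, -1)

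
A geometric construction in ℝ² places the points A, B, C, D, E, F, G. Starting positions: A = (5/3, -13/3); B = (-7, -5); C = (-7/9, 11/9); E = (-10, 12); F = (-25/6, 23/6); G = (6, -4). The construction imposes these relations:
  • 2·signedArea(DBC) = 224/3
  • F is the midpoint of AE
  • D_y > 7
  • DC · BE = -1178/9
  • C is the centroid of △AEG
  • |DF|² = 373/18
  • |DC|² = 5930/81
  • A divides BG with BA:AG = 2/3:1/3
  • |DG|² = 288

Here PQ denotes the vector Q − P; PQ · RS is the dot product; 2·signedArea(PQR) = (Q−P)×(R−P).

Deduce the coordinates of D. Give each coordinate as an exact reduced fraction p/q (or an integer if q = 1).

D = (-6, 8)

1. D_x = -6  [2·signedArea(DBC) = 224/3 ∩ DC · BE = -1178/9]
2. D_y = 8  [2·signedArea(DBC) = 224/3 ∩ DC · BE = -1178/9]
   → D = (-6, 8)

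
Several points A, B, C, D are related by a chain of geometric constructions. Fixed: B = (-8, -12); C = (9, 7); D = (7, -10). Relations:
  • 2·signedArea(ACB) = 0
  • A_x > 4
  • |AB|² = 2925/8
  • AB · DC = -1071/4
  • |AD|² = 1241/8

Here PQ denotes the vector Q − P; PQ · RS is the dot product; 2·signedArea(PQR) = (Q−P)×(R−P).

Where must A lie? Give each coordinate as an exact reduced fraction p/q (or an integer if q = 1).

A = (19/4, 9/4)

1. A_x = 19/4  [2·signedArea(ACB) = 0 ∩ AB · DC = -1071/4]
2. A_y = 9/4  [2·signedArea(ACB) = 0 ∩ AB · DC = -1071/4]
   → A = (19/4, 9/4)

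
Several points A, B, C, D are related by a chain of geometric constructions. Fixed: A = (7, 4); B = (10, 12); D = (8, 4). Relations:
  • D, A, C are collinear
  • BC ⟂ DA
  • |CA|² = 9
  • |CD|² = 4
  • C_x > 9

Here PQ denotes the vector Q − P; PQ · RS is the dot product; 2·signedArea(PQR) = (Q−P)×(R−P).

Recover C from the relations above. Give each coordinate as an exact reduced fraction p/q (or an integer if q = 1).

C = (10, 4)

1. C_x = 10  [D, A, C are collinear ∩ BC ⟂ DA]
2. C_y = 4  [D, A, C are collinear ∩ BC ⟂ DA]
   → C = (10, 4)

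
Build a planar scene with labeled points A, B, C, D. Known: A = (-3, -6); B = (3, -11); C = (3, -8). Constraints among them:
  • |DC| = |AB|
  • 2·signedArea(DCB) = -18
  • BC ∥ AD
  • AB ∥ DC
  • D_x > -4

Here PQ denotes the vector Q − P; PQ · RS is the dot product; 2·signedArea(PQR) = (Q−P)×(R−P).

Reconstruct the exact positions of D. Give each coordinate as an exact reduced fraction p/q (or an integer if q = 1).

D = (-3, -3)

1. D_x = -3  [AB ∥ DC ∩ BC ∥ AD]
2. D_y = -3  [AB ∥ DC ∩ BC ∥ AD]
   → D = (-3, -3)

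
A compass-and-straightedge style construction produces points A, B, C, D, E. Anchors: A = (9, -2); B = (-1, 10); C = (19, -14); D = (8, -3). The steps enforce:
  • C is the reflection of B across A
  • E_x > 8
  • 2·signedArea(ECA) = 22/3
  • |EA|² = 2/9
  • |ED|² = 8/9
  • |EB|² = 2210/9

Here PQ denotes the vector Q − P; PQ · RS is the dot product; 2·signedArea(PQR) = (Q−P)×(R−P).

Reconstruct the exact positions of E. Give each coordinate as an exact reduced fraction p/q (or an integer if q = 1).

1. E_x = 26/3  [line -12·x + -10·y + 242/3 = 0 ∩ |EB|² = 2210/9]
2. E_y = -7/3  [line -12·x + -10·y + 242/3 = 0 ∩ |EB|² = 2210/9]
   → E = (26/3, -7/3)

E = (26/3, -7/3)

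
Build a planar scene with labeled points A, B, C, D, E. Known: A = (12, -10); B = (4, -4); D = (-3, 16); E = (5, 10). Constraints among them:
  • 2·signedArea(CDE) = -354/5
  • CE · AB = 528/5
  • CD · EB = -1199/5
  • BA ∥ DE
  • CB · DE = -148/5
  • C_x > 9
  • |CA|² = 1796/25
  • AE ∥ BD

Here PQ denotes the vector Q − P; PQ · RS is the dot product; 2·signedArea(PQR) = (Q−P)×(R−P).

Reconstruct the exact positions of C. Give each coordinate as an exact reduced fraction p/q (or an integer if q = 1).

C = (46/5, -2)

1. C_x = 46/5  [CE · AB = 528/5 ∩ CD · EB = -1199/5]
2. C_y = -2  [CE · AB = 528/5 ∩ CD · EB = -1199/5]
   → C = (46/5, -2)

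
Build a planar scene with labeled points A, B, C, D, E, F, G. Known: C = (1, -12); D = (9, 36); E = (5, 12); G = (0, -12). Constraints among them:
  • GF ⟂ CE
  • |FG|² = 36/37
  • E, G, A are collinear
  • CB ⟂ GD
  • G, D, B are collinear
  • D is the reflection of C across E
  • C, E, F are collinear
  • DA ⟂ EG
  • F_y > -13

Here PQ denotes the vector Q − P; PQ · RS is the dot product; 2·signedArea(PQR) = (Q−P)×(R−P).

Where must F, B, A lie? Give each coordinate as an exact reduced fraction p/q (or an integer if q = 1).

A = (5985/601, 21516/601)
B = (9/265, -3132/265)
F = (36/37, -450/37)

1. F_x = 36/37  [C, E, F are collinear ∩ GF ⟂ CE]
2. F_y = -450/37  [C, E, F are collinear ∩ GF ⟂ CE]
   → F = (36/37, -450/37)
3. B_x = 9/265  [G, D, B are collinear ∩ CB ⟂ GD]
4. B_y = -3132/265  [G, D, B are collinear ∩ CB ⟂ GD]
   → B = (9/265, -3132/265)
5. A_x = 5985/601  [E, G, A are collinear ∩ DA ⟂ EG]
6. A_y = 21516/601  [E, G, A are collinear ∩ DA ⟂ EG]
   → A = (5985/601, 21516/601)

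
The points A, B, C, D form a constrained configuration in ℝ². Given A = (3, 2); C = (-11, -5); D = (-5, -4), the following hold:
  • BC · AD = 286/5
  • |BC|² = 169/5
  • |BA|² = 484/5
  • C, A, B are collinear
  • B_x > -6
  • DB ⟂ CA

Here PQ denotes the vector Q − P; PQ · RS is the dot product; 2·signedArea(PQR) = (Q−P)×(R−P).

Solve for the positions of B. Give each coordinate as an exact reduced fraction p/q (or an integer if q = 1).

B = (-29/5, -12/5)

1. B_x = -29/5  [C, A, B are collinear ∩ DB ⟂ CA]
2. B_y = -12/5  [C, A, B are collinear ∩ DB ⟂ CA]
   → B = (-29/5, -12/5)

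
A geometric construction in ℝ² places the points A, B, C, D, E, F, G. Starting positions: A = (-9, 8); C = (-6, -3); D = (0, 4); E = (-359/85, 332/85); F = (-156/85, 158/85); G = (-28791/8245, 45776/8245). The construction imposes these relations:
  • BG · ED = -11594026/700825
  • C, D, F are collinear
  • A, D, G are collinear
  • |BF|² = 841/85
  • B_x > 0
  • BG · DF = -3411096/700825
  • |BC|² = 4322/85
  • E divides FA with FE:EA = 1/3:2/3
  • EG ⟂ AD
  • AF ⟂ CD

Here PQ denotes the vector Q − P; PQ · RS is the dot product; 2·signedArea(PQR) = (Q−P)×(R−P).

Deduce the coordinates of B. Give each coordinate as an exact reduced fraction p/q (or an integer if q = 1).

B = (47/85, -16/85)

1. B_x = 47/85  [BG · DF = -3411096/700825 ∩ BG · ED = -11594026/700825]
2. B_y = -16/85  [BG · DF = -3411096/700825 ∩ BG · ED = -11594026/700825]
   → B = (47/85, -16/85)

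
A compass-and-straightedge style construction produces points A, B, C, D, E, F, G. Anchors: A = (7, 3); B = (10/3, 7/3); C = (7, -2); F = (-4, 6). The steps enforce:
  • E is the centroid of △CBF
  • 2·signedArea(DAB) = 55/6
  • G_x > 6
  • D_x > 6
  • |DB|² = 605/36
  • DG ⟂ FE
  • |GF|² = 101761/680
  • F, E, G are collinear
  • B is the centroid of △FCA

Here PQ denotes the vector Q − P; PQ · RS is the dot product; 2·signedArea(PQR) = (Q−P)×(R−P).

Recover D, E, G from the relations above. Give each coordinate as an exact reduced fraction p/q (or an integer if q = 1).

1. D_x = 7  [line 2/3·x + -11/3·y + -17/6 = 0 ∩ |DB|² = 605/36]
2. D_y = 1/2  [line 2/3·x + -11/3·y + -17/6 = 0 ∩ |DB|² = 605/36]
   → D = (7, 1/2)
3. E_x = 19/9  [E is the centroid of △CBF]
4. E_y = 19/9  [E is the centroid of △CBF]
   → E = (19/9, 19/9)
5. G_x = 2149/340  [F, E, G are collinear ∩ DG ⟂ FE]
6. G_y = -193/340  [F, E, G are collinear ∩ DG ⟂ FE]
   → G = (2149/340, -193/340)

D = (7, 1/2)
E = (19/9, 19/9)
G = (2149/340, -193/340)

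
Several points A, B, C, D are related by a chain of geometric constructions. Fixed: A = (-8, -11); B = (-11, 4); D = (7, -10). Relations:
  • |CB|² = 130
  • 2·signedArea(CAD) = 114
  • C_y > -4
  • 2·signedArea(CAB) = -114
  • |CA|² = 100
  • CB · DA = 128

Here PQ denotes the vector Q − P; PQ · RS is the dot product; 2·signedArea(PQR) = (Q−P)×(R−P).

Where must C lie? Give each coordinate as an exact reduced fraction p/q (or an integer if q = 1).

C = (-2, -3)

1. C_x = -2  [CB · DA = 128 ∩ 2·signedArea(CAD) = 114]
2. C_y = -3  [CB · DA = 128 ∩ 2·signedArea(CAD) = 114]
   → C = (-2, -3)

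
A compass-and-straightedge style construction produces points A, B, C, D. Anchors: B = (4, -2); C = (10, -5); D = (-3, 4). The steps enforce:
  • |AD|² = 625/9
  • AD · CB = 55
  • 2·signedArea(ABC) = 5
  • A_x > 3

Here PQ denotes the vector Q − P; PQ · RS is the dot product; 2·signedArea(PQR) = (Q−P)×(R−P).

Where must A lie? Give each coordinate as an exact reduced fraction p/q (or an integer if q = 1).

1. A_x = 11/3  [AD · CB = 55 ∩ 2·signedArea(ABC) = 5]
2. A_y = -1  [AD · CB = 55 ∩ 2·signedArea(ABC) = 5]
   → A = (11/3, -1)

A = (11/3, -1)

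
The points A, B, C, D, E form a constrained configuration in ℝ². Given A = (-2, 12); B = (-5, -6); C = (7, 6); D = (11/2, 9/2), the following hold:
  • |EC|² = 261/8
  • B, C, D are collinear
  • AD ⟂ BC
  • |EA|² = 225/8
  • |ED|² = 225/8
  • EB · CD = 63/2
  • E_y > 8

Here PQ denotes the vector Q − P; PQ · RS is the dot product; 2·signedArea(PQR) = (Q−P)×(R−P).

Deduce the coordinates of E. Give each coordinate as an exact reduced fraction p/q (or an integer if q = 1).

1. E_x = 7/4  [line 3/2·x + 3/2·y + -15 = 0 ∩ |EC|² = 261/8]
2. E_y = 33/4  [line 3/2·x + 3/2·y + -15 = 0 ∩ |EC|² = 261/8]
   → E = (7/4, 33/4)

E = (7/4, 33/4)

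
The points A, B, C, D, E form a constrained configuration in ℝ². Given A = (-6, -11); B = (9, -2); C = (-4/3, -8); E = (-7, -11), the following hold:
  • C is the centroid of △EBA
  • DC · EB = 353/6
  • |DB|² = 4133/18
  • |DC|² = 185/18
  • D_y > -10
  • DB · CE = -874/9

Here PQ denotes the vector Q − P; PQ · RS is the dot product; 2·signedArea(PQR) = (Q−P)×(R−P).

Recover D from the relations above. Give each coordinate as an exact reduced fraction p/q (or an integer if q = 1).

1. D_x = -25/6  [DC · EB = 353/6 ∩ DB · CE = -874/9]
2. D_y = -19/2  [DC · EB = 353/6 ∩ DB · CE = -874/9]
   → D = (-25/6, -19/2)

D = (-25/6, -19/2)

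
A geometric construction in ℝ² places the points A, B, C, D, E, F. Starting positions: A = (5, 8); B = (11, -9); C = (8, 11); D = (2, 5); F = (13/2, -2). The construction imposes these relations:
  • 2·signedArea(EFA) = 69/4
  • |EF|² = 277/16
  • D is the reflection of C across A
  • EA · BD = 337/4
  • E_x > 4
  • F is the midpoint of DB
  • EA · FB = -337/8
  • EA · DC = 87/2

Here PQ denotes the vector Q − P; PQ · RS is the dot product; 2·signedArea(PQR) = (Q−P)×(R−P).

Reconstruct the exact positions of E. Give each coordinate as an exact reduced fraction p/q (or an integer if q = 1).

E = (17/4, 3/2)

1. E_x = 17/4  [EA · FB = -337/8 ∩ 2·signedArea(EFA) = 69/4]
2. E_y = 3/2  [EA · FB = -337/8 ∩ 2·signedArea(EFA) = 69/4]
   → E = (17/4, 3/2)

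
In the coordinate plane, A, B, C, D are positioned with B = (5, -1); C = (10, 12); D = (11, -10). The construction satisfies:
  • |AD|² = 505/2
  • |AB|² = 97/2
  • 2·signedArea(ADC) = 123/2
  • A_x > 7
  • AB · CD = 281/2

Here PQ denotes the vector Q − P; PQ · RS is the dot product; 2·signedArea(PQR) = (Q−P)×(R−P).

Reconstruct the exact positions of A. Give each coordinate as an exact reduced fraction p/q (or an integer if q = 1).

A = (15/2, 11/2)

1. A_x = 15/2  [2·signedArea(ADC) = 123/2 ∩ AB · CD = 281/2]
2. A_y = 11/2  [2·signedArea(ADC) = 123/2 ∩ AB · CD = 281/2]
   → A = (15/2, 11/2)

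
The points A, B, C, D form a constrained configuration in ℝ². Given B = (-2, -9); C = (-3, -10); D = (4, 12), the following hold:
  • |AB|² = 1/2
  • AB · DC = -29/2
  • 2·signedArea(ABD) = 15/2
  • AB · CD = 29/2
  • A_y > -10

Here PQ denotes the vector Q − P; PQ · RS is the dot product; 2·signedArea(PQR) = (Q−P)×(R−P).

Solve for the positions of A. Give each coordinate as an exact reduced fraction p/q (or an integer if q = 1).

1. A_x = -5/2  [AB · CD = 29/2 ∩ 2·signedArea(ABD) = 15/2]
2. A_y = -19/2  [AB · CD = 29/2 ∩ 2·signedArea(ABD) = 15/2]
   → A = (-5/2, -19/2)

A = (-5/2, -19/2)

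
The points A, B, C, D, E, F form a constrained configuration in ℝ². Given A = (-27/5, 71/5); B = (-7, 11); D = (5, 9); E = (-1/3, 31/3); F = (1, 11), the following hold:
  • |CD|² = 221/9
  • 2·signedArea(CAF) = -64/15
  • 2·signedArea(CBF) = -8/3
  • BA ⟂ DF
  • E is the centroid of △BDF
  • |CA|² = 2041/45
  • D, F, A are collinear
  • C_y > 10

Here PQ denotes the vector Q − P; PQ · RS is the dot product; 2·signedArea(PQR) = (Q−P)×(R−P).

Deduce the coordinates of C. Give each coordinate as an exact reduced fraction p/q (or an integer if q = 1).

1. C_x = 1/3  [2·signedArea(CBF) = -8/3 ∩ 2·signedArea(CAF) = -64/15]
2. C_y = 32/3  [2·signedArea(CBF) = -8/3 ∩ 2·signedArea(CAF) = -64/15]
   → C = (1/3, 32/3)

C = (1/3, 32/3)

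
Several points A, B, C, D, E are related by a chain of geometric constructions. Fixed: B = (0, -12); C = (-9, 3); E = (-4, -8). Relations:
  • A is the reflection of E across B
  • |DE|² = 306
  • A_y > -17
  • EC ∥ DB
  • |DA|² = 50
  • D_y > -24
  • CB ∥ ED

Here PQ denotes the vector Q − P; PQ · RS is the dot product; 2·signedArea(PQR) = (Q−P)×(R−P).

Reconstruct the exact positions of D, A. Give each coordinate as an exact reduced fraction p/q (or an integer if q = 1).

A = (4, -16)
D = (5, -23)

1. D_x = 5  [EC ∥ DB ∩ CB ∥ ED]
2. D_y = -23  [EC ∥ DB ∩ CB ∥ ED]
   → D = (5, -23)
3. A_x = 4  [A is the reflection of E across B]
4. A_y = -16  [A is the reflection of E across B]
   → A = (4, -16)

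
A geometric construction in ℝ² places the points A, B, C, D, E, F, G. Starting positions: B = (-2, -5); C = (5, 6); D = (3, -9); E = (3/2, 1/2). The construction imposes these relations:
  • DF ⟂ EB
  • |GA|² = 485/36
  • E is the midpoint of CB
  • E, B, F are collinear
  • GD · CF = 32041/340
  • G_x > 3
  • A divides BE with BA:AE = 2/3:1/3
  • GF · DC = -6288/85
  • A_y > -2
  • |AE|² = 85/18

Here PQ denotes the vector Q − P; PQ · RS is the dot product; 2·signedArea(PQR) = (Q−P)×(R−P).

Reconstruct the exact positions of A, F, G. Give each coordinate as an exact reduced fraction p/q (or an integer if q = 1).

A = (1/3, -4/3)
F = (-403/170, -949/170)
G = (4, -3/2)

1. A_x = 1/3  [A divides BE with BA:AE = 2/3:1/3]
2. A_y = -4/3  [A divides BE with BA:AE = 2/3:1/3]
   → A = (1/3, -4/3)
3. F_x = -403/170  [E, B, F are collinear ∩ DF ⟂ EB]
4. F_y = -949/170  [E, B, F are collinear ∩ DF ⟂ EB]
   → F = (-403/170, -949/170)
5. G_x = 4  [GD · CF = 32041/340 ∩ GF · DC = -6288/85]
6. G_y = -3/2  [GD · CF = 32041/340 ∩ GF · DC = -6288/85]
   → G = (4, -3/2)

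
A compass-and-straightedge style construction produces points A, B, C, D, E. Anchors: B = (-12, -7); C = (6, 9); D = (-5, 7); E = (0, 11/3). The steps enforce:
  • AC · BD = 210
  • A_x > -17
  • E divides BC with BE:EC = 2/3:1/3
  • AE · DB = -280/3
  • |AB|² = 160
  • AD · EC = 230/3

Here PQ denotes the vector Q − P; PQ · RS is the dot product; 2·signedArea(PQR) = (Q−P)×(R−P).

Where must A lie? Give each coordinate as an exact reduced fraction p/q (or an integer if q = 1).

1. A_x = -16  [AE · DB = -280/3 ∩ AD · EC = 230/3]
2. A_y = 5  [AE · DB = -280/3 ∩ AD · EC = 230/3]
   → A = (-16, 5)

A = (-16, 5)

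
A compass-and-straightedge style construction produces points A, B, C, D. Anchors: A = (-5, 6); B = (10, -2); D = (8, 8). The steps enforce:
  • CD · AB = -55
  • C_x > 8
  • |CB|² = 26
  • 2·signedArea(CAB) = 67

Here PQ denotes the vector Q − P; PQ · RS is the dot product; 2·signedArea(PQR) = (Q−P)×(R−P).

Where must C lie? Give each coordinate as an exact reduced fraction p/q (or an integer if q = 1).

1. C_x = 9  [CD · AB = -55 ∩ 2·signedArea(CAB) = 67]
2. C_y = 3  [CD · AB = -55 ∩ 2·signedArea(CAB) = 67]
   → C = (9, 3)

C = (9, 3)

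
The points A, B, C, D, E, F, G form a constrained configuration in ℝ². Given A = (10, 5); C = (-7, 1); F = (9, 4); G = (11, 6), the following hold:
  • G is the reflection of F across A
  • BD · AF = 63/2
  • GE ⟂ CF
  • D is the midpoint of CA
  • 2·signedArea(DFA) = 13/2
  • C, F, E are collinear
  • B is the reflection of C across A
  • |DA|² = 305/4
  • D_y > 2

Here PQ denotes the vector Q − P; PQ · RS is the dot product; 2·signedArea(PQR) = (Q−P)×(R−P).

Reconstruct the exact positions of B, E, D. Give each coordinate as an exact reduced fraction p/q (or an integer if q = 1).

B = (27, 9)
D = (3/2, 3)
E = (2993/265, 1174/265)

1. B_x = 27  [B is the reflection of C across A]
2. B_y = 9  [B is the reflection of C across A]
   → B = (27, 9)
3. E_x = 2993/265  [C, F, E are collinear ∩ GE ⟂ CF]
4. E_y = 1174/265  [C, F, E are collinear ∩ GE ⟂ CF]
   → E = (2993/265, 1174/265)
5. D_x = 3/2  [D is the midpoint of CA]
6. D_y = 3  [D is the midpoint of CA]
   → D = (3/2, 3)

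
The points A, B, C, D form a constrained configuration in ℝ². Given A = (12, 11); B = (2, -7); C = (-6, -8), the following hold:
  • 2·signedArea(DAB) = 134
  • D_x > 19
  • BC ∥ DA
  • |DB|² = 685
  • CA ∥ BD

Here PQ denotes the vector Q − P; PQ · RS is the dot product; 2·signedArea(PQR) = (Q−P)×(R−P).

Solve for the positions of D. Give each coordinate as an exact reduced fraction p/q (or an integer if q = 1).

1. D_x = 20  [BC ∥ DA ∩ CA ∥ BD]
2. D_y = 12  [BC ∥ DA ∩ CA ∥ BD]
   → D = (20, 12)

D = (20, 12)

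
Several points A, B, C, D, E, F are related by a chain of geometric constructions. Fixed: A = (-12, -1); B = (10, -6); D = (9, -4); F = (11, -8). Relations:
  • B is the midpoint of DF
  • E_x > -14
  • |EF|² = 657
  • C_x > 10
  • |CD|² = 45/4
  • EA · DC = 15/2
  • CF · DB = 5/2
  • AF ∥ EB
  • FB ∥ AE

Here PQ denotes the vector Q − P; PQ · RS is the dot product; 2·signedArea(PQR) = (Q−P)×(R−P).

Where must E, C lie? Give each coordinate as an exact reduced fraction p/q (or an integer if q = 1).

1. E_x = -13  [AF ∥ EB ∩ FB ∥ AE]
2. E_y = 1  [AF ∥ EB ∩ FB ∥ AE]
   → E = (-13, 1)
3. C_x = 21/2  [line -1·x + 2·y + 49/2 = 0 ∩ |CD|² = 45/4]
4. C_y = -7  [line -1·x + 2·y + 49/2 = 0 ∩ |CD|² = 45/4]
   → C = (21/2, -7)

C = (21/2, -7)
E = (-13, 1)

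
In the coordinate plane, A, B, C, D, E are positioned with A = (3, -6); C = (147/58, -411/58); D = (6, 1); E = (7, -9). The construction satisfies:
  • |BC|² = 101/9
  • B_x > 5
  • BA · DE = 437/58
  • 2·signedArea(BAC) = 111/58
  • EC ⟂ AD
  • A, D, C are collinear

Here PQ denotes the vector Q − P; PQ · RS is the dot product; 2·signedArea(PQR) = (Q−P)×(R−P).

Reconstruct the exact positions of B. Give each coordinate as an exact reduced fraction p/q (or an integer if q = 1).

B = (901/174, -875/174)

1. B_x = 901/174  [2·signedArea(BAC) = 111/58 ∩ BA · DE = 437/58]
2. B_y = -875/174  [2·signedArea(BAC) = 111/58 ∩ BA · DE = 437/58]
   → B = (901/174, -875/174)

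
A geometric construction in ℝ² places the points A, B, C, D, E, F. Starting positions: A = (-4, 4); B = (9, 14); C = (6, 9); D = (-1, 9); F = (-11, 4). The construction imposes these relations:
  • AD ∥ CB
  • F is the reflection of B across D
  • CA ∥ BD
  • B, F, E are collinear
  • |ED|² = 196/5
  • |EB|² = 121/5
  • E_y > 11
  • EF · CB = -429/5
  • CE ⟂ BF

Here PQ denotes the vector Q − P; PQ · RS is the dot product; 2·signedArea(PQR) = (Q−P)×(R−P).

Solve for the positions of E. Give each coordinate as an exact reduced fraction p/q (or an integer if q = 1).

E = (23/5, 59/5)

1. E_x = 23/5  [B, F, E are collinear ∩ CE ⟂ BF]
2. E_y = 59/5  [B, F, E are collinear ∩ CE ⟂ BF]
   → E = (23/5, 59/5)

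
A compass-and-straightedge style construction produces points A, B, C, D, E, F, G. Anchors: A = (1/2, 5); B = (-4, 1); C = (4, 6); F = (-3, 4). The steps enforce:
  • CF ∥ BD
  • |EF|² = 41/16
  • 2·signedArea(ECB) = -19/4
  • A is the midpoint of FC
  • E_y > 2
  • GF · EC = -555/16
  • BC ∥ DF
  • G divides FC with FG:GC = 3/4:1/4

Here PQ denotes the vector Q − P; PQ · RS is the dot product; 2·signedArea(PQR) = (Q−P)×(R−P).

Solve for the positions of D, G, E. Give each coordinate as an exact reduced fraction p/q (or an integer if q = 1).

D = (-11, -1)
E = (-7/4, 3)
G = (9/4, 11/2)

1. D_x = -11  [BC ∥ DF ∩ CF ∥ BD]
2. D_y = -1  [BC ∥ DF ∩ CF ∥ BD]
   → D = (-11, -1)
3. G_x = 9/4  [G divides FC with FG:GC = 3/4:1/4]
4. G_y = 11/2  [G divides FC with FG:GC = 3/4:1/4]
   → G = (9/4, 11/2)
5. E_x = -7/4  [2·signedArea(ECB) = -19/4 ∩ GF · EC = -555/16]
6. E_y = 3  [2·signedArea(ECB) = -19/4 ∩ GF · EC = -555/16]
   → E = (-7/4, 3)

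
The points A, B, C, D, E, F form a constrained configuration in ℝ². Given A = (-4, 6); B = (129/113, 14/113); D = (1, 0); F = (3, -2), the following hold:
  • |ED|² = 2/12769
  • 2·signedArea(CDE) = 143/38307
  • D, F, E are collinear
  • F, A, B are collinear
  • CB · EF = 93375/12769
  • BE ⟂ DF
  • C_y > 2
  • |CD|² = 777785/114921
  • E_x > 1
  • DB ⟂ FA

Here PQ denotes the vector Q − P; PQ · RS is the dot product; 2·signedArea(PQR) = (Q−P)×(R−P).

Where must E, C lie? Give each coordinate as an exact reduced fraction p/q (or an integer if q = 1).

C = (-209/339, 691/339)
E = (114/113, -1/113)

1. E_x = 114/113  [D, F, E are collinear ∩ BE ⟂ DF]
2. E_y = -1/113  [D, F, E are collinear ∩ BE ⟂ DF]
   → E = (114/113, -1/113)
3. C_x = -209/339  [2·signedArea(CDE) = 143/38307 ∩ CB · EF = 93375/12769]
4. C_y = 691/339  [2·signedArea(CDE) = 143/38307 ∩ CB · EF = 93375/12769]
   → C = (-209/339, 691/339)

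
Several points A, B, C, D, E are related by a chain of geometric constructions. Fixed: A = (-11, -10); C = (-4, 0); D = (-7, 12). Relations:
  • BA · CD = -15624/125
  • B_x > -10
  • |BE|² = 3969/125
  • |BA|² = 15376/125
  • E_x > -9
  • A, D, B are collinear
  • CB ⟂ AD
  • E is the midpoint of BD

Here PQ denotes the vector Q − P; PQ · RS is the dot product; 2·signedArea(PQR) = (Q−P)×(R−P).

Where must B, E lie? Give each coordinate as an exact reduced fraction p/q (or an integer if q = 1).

1. B_x = -1127/125  [A, D, B are collinear ∩ CB ⟂ AD]
2. B_y = 114/125  [A, D, B are collinear ∩ CB ⟂ AD]
   → B = (-1127/125, 114/125)
3. E_x = -1001/125  [E is the midpoint of BD]
4. E_y = 807/125  [E is the midpoint of BD]
   → E = (-1001/125, 807/125)

B = (-1127/125, 114/125)
E = (-1001/125, 807/125)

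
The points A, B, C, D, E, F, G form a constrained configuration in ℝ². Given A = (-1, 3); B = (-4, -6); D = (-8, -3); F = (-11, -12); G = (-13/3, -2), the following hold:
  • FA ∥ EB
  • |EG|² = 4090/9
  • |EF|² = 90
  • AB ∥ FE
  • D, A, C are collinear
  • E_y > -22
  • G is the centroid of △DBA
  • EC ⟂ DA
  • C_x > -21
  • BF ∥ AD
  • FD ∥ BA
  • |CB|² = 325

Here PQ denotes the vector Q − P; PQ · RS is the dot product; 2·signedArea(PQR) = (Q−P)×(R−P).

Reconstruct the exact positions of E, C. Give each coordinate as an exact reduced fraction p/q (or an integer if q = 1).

1. E_x = -14  [FA ∥ EB ∩ AB ∥ FE]
2. E_y = -21  [FA ∥ EB ∩ AB ∥ FE]
   → E = (-14, -21)
3. C_x = -346/17  [D, A, C are collinear ∩ EC ⟂ DA]
4. C_y = -231/17  [D, A, C are collinear ∩ EC ⟂ DA]
   → C = (-346/17, -231/17)

C = (-346/17, -231/17)
E = (-14, -21)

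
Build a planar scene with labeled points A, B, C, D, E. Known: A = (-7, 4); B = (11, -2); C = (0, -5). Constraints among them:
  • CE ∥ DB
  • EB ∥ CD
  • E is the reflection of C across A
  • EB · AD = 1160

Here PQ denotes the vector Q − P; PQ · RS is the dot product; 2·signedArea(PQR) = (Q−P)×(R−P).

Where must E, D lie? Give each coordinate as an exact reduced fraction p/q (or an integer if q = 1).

1. E_x = -14  [E is the reflection of C across A]
2. E_y = 13  [E is the reflection of C across A]
   → E = (-14, 13)
3. D_x = 25  [CE ∥ DB ∩ EB ∥ CD]
4. D_y = -20  [CE ∥ DB ∩ EB ∥ CD]
   → D = (25, -20)

D = (25, -20)
E = (-14, 13)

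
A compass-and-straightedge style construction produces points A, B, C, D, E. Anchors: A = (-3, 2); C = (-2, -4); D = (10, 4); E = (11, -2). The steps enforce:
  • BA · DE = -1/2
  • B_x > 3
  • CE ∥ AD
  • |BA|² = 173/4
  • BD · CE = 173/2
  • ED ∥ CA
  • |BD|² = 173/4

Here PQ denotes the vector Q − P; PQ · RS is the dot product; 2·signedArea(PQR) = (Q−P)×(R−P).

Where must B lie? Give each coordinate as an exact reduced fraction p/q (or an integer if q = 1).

1. B_x = 7/2  [BD · CE = 173/2 ∩ BA · DE = -1/2]
2. B_y = 3  [BD · CE = 173/2 ∩ BA · DE = -1/2]
   → B = (7/2, 3)

B = (7/2, 3)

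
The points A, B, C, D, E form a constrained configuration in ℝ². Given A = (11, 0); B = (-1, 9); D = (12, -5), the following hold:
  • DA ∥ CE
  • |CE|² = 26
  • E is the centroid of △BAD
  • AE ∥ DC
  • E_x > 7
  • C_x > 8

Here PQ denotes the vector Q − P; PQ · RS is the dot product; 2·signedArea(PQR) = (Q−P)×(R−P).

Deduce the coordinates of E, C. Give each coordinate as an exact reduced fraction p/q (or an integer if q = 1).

C = (25/3, -11/3)
E = (22/3, 4/3)

1. E_x = 22/3  [E is the centroid of △BAD]
2. E_y = 4/3  [E is the centroid of △BAD]
   → E = (22/3, 4/3)
3. C_x = 25/3  [DA ∥ CE ∩ AE ∥ DC]
4. C_y = -11/3  [DA ∥ CE ∩ AE ∥ DC]
   → C = (25/3, -11/3)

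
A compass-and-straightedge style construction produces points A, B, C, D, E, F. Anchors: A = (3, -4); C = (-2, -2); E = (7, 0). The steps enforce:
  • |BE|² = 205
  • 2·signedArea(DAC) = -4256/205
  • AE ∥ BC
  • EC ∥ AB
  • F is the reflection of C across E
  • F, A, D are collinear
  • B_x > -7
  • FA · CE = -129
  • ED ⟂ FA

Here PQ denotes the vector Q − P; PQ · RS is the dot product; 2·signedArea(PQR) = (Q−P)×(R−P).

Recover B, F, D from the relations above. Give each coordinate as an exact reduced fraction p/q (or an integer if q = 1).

B = (-6, -6)
D = (1603/205, -364/205)
F = (16, 2)

1. B_x = -6  [AE ∥ BC ∩ EC ∥ AB]
2. B_y = -6  [AE ∥ BC ∩ EC ∥ AB]
   → B = (-6, -6)
3. F_x = 16  [F is the reflection of C across E]
4. F_y = 2  [F is the reflection of C across E]
   → F = (16, 2)
5. D_x = 1603/205  [F, A, D are collinear ∩ ED ⟂ FA]
6. D_y = -364/205  [F, A, D are collinear ∩ ED ⟂ FA]
   → D = (1603/205, -364/205)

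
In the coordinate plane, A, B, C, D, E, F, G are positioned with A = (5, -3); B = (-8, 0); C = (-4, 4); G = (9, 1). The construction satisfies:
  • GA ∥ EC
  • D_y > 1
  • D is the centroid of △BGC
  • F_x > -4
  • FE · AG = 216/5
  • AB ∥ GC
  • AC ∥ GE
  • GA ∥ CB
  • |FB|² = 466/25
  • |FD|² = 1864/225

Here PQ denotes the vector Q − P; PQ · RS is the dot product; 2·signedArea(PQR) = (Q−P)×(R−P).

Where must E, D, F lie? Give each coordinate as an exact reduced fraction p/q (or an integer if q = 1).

1. E_x = 0  [GA ∥ EC ∩ AC ∥ GE]
2. E_y = 8  [GA ∥ EC ∩ AC ∥ GE]
   → E = (0, 8)
3. D_x = -1  [D is the centroid of △BGC]
4. D_y = 5/3  [D is the centroid of △BGC]
   → D = (-1, 5/3)
5. F_x = -19/5  [line -4·x + -4·y + -56/5 = 0 ∩ |FB|² = 466/25]
6. F_y = 1  [line -4·x + -4·y + -56/5 = 0 ∩ |FB|² = 466/25]
   → F = (-19/5, 1)

D = (-1, 5/3)
E = (0, 8)
F = (-19/5, 1)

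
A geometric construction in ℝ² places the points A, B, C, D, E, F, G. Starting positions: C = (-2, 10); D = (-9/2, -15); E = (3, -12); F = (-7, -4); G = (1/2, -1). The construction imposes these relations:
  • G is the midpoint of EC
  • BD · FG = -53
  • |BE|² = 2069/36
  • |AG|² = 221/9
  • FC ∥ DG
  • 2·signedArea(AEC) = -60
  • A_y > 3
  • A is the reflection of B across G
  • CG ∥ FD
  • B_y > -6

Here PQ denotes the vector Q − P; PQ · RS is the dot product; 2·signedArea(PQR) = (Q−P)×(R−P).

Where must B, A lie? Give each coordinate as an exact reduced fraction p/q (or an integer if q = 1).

A = (13/6, 11/3)
B = (-7/6, -17/3)

1. B_x = -7/6  [line -15/2·x + -3·y + -103/4 = 0 ∩ |BE|² = 2069/36]
2. B_y = -17/3  [line -15/2·x + -3·y + -103/4 = 0 ∩ |BE|² = 2069/36]
   → B = (-7/6, -17/3)
3. A_x = 13/6  [A is the reflection of B across G]
4. A_y = 11/3  [A is the reflection of B across G]
   → A = (13/6, 11/3)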